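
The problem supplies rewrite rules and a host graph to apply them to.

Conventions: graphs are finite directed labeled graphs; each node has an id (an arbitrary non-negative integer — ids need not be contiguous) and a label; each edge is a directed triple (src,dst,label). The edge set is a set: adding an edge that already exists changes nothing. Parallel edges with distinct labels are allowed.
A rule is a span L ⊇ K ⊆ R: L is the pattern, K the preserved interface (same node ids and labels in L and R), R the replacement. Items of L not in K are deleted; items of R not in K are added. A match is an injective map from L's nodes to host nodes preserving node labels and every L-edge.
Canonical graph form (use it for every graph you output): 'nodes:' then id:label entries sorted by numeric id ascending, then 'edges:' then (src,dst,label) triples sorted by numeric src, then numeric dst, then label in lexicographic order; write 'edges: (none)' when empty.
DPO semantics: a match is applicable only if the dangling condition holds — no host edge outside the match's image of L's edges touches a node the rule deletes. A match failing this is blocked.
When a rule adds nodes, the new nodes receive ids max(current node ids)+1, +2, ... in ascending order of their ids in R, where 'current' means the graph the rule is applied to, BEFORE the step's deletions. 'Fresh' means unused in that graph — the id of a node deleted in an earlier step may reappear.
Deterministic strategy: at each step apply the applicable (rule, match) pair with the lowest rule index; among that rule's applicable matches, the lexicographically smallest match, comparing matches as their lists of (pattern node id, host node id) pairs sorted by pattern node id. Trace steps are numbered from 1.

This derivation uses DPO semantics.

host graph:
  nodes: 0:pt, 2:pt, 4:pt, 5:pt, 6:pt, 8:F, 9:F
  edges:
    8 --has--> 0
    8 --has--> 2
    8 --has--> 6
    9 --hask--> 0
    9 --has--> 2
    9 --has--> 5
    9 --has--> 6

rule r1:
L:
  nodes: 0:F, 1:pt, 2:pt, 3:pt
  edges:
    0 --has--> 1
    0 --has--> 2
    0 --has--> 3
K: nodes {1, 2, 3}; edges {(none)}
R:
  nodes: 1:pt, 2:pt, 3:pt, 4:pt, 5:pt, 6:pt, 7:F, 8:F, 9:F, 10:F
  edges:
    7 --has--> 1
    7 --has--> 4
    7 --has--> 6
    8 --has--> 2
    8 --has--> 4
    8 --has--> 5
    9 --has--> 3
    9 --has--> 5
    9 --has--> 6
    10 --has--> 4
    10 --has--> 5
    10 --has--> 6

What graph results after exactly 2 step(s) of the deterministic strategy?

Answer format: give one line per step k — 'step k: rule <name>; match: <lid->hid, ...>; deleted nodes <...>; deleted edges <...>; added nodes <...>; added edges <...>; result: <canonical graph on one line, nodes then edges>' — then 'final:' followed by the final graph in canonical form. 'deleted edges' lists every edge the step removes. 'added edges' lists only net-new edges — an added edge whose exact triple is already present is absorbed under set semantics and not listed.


step 1: rule r1; match: 0->8, 1->0, 2->2, 3->6; deleted nodes 8; deleted edges (8,0,has); (8,2,has); (8,6,has); added nodes 10, 11, 12, 13, 14, 15, 16; added edges (13,0,has); (13,10,has); (13,12,has); (14,2,has); (14,10,has); (14,11,has); (15,6,has); (15,11,has); (15,12,has); (16,10,has); (16,11,has); (16,12,has); result: nodes: 0:pt, 2:pt, 4:pt, 5:pt, 6:pt, 9:F, 10:pt, 11:pt, 12:pt, 13:F, 14:F, 15:F, 16:F edges: (9,0,hask); (9,2,has); (9,5,has); (9,6,has); (13,0,has); (13,10,has); (13,12,has); (14,2,has); (14,10,has); (14,11,has); (15,6,has); (15,11,has); (15,12,has); (16,10,has); (16,11,has); (16,12,has)
step 2: rule r1; match: 0->13, 1->0, 2->10, 3->12; deleted nodes 13; deleted edges (13,0,has); (13,10,has); (13,12,has); added nodes 17, 18, 19, 20, 21, 22, 23; added edges (20,0,has); (20,17,has); (20,19,has); (21,10,has); (21,17,has); (21,18,has); (22,12,has); (22,18,has); (22,19,has); (23,17,has); (23,18,has); (23,19,has); result: nodes: 0:pt, 2:pt, 4:pt, 5:pt, 6:pt, 9:F, 10:pt, 11:pt, 12:pt, 14:F, 15:F, 16:F, 17:pt, 18:pt, 19:pt, 20:F, 21:F, 22:F, 23:F edges: (9,0,hask); (9,2,has); (9,5,has); (9,6,has); (14,2,has); (14,10,has); (14,11,has); (15,6,has); (15,11,has); (15,12,has); (16,10,has); (16,11,has); (16,12,has); (20,0,has); (20,17,has); (20,19,has); (21,10,has); (21,17,has); (21,18,has); (22,12,has); (22,18,has); (22,19,has); (23,17,has); (23,18,has); (23,19,has)
final:
nodes: 0:pt, 2:pt, 4:pt, 5:pt, 6:pt, 9:F, 10:pt, 11:pt, 12:pt, 14:F, 15:F, 16:F, 17:pt, 18:pt, 19:pt, 20:F, 21:F, 22:F, 23:F
edges: (9,0,hask); (9,2,has); (9,5,has); (9,6,has); (14,2,has); (14,10,has); (14,11,has); (15,6,has); (15,11,has); (15,12,has); (16,10,has); (16,11,has); (16,12,has); (20,0,has); (20,17,has); (20,19,has); (21,10,has); (21,17,has); (21,18,has); (22,12,has); (22,18,has); (22,19,has); (23,17,has); (23,18,has); (23,19,has)


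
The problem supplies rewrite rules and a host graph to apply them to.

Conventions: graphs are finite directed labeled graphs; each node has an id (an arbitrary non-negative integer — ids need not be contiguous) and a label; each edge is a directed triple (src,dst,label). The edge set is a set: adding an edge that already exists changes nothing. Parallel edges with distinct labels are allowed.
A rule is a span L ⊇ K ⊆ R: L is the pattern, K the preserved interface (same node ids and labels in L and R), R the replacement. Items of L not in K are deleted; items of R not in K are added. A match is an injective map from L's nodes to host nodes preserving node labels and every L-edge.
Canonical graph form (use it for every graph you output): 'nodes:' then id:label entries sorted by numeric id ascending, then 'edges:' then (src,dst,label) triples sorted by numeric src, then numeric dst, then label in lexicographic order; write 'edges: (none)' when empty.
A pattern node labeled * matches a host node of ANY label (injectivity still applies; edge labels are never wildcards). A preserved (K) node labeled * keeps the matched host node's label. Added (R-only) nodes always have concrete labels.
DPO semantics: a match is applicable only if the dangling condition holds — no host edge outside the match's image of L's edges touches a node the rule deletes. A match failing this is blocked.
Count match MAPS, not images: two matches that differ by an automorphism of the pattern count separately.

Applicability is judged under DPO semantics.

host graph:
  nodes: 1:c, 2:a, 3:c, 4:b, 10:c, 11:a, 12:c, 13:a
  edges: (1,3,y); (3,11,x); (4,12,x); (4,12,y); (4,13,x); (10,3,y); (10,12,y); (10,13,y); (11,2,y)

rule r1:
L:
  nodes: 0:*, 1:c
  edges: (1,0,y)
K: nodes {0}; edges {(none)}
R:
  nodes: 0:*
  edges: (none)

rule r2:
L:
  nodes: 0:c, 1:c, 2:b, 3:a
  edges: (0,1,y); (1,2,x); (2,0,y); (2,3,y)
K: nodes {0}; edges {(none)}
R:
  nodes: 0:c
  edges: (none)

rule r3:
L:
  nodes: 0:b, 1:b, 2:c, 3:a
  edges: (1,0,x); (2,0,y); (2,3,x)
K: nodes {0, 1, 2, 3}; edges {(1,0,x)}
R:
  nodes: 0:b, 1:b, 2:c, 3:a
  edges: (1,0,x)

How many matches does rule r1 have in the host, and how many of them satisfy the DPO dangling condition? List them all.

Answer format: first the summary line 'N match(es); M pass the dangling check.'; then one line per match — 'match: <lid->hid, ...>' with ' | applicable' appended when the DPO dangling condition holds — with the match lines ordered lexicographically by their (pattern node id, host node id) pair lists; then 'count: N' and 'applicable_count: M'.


4 match(es); 1 pass the dangling check.
match: 0->3, 1->1 | applicable
match: 0->3, 1->10
match: 0->12, 1->10
match: 0->13, 1->10
count: 4
applicable_count: 1


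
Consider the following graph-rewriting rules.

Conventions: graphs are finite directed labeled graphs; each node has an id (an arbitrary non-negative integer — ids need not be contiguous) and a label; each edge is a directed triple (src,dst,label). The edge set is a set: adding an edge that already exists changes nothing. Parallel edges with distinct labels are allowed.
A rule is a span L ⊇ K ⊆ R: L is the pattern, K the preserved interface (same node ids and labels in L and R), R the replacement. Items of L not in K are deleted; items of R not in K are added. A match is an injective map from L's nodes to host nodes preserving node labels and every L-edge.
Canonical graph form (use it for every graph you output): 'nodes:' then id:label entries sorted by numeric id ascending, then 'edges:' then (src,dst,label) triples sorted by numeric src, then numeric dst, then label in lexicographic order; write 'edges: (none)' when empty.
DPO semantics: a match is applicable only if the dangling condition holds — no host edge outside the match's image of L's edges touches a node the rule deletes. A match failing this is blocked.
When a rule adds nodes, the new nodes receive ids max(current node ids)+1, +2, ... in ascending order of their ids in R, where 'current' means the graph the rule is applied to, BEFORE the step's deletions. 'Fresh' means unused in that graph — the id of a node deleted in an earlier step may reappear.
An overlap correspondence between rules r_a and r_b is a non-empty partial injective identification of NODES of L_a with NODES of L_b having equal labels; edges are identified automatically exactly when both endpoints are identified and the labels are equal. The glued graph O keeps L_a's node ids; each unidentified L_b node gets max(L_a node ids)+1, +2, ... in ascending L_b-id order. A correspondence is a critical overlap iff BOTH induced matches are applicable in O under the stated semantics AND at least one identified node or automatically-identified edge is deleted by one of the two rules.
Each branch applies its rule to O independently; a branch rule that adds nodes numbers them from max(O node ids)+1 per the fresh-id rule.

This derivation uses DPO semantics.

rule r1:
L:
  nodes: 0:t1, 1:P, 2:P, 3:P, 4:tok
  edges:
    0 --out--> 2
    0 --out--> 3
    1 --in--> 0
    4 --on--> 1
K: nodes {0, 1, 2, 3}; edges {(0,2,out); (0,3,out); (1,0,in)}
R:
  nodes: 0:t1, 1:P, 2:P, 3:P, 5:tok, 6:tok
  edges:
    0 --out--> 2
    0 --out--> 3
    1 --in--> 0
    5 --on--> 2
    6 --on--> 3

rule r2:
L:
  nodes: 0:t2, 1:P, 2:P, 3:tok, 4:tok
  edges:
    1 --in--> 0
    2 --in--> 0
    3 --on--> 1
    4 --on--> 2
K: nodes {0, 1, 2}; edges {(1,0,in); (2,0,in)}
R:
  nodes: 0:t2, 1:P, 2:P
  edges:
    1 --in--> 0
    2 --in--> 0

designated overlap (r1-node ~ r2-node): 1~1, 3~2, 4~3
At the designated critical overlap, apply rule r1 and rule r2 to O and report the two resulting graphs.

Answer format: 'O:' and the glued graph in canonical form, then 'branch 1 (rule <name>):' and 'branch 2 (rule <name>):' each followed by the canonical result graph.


O:
nodes: 0:t1, 1:P, 2:P, 3:P, 4:tok, 5:t2, 6:tok
edges: (0,2,out); (0,3,out); (1,0,in); (1,5,in); (3,5,in); (4,1,on); (6,3,on)
branch 1 (rule r1):
nodes: 0:t1, 1:P, 2:P, 3:P, 5:t2, 6:tok, 7:tok, 8:tok
edges: (0,2,out); (0,3,out); (1,0,in); (1,5,in); (3,5,in); (6,3,on); (7,2,on); (8,3,on)
branch 2 (rule r2):
nodes: 0:t1, 1:P, 2:P, 3:P, 5:t2
edges: (0,2,out); (0,3,out); (1,0,in); (1,5,in); (3,5,in)


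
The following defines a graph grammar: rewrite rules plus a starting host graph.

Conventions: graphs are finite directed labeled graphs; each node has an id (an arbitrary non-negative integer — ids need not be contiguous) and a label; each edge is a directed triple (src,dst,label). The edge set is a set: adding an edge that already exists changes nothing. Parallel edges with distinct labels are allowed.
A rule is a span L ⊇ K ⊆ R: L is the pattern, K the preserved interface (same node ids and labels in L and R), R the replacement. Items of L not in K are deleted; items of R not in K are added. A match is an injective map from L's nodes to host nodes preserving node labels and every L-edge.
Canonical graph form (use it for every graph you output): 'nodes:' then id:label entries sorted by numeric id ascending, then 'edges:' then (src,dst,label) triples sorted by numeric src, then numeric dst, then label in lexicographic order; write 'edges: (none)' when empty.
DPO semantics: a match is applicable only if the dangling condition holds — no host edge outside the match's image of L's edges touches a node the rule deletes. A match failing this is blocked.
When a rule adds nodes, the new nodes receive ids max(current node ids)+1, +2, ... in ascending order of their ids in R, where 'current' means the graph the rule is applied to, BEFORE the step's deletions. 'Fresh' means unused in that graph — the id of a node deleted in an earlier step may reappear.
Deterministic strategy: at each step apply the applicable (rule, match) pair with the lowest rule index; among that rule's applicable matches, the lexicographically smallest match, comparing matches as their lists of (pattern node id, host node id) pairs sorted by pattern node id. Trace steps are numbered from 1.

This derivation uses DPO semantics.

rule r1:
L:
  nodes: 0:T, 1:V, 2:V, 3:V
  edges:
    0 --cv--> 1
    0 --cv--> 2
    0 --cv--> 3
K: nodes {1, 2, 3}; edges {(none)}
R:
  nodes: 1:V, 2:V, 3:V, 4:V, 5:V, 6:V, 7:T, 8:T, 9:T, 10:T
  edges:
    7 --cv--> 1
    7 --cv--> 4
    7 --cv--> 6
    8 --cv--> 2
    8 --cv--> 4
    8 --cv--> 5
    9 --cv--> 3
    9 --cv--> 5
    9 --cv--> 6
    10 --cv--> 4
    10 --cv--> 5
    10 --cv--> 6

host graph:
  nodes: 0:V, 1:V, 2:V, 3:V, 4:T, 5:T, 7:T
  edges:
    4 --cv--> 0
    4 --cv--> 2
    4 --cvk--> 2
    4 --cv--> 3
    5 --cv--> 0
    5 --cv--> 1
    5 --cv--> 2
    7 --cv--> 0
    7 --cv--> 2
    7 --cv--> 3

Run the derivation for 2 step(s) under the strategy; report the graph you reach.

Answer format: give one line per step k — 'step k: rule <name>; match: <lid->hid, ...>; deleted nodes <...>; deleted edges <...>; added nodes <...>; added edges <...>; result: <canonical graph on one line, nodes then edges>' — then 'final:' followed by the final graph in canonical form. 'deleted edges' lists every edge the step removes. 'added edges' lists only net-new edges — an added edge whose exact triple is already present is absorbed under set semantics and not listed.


step 1: rule r1; match: 0->5, 1->0, 2->1, 3->2; deleted nodes 5; deleted edges (5,0,cv); (5,1,cv); (5,2,cv); added nodes 8, 9, 10, 11, 12, 13, 14; added edges (11,0,cv); (11,8,cv); (11,10,cv); (12,1,cv); (12,8,cv); (12,9,cv); (13,2,cv); (13,9,cv); (13,10,cv); (14,8,cv); (14,9,cv); (14,10,cv); result: nodes: 0:V, 1:V, 2:V, 3:V, 4:T, 7:T, 8:V, 9:V, 10:V, 11:T, 12:T, 13:T, 14:T edges: (4,0,cv); (4,2,cv); (4,2,cvk); (4,3,cv); (7,0,cv); (7,2,cv); (7,3,cv); (11,0,cv); (11,8,cv); (11,10,cv); (12,1,cv); (12,8,cv); (12,9,cv); (13,2,cv); (13,9,cv); (13,10,cv); (14,8,cv); (14,9,cv); (14,10,cv)
step 2: rule r1; match: 0->7, 1->0, 2->2, 3->3; deleted nodes 7; deleted edges (7,0,cv); (7,2,cv); (7,3,cv); added nodes 15, 16, 17, 18, 19, 20, 21; added edges (18,0,cv); (18,15,cv); (18,17,cv); (19,2,cv); (19,15,cv); (19,16,cv); (20,3,cv); (20,16,cv); (20,17,cv); (21,15,cv); (21,16,cv); (21,17,cv); result: nodes: 0:V, 1:V, 2:V, 3:V, 4:T, 8:V, 9:V, 10:V, 11:T, 12:T, 13:T, 14:T, 15:V, 16:V, 17:V, 18:T, 19:T, 20:T, 21:T edges: (4,0,cv); (4,2,cv); (4,2,cvk); (4,3,cv); (11,0,cv); (11,8,cv); (11,10,cv); (12,1,cv); (12,8,cv); (12,9,cv); (13,2,cv); (13,9,cv); (13,10,cv); (14,8,cv); (14,9,cv); (14,10,cv); (18,0,cv); (18,15,cv); (18,17,cv); (19,2,cv); (19,15,cv); (19,16,cv); (20,3,cv); (20,16,cv); (20,17,cv); (21,15,cv); (21,16,cv); (21,17,cv)
final:
nodes: 0:V, 1:V, 2:V, 3:V, 4:T, 8:V, 9:V, 10:V, 11:T, 12:T, 13:T, 14:T, 15:V, 16:V, 17:V, 18:T, 19:T, 20:T, 21:T
edges: (4,0,cv); (4,2,cv); (4,2,cvk); (4,3,cv); (11,0,cv); (11,8,cv); (11,10,cv); (12,1,cv); (12,8,cv); (12,9,cv); (13,2,cv); (13,9,cv); (13,10,cv); (14,8,cv); (14,9,cv); (14,10,cv); (18,0,cv); (18,15,cv); (18,17,cv); (19,2,cv); (19,15,cv); (19,16,cv); (20,3,cv); (20,16,cv); (20,17,cv); (21,15,cv); (21,16,cv); (21,17,cv)


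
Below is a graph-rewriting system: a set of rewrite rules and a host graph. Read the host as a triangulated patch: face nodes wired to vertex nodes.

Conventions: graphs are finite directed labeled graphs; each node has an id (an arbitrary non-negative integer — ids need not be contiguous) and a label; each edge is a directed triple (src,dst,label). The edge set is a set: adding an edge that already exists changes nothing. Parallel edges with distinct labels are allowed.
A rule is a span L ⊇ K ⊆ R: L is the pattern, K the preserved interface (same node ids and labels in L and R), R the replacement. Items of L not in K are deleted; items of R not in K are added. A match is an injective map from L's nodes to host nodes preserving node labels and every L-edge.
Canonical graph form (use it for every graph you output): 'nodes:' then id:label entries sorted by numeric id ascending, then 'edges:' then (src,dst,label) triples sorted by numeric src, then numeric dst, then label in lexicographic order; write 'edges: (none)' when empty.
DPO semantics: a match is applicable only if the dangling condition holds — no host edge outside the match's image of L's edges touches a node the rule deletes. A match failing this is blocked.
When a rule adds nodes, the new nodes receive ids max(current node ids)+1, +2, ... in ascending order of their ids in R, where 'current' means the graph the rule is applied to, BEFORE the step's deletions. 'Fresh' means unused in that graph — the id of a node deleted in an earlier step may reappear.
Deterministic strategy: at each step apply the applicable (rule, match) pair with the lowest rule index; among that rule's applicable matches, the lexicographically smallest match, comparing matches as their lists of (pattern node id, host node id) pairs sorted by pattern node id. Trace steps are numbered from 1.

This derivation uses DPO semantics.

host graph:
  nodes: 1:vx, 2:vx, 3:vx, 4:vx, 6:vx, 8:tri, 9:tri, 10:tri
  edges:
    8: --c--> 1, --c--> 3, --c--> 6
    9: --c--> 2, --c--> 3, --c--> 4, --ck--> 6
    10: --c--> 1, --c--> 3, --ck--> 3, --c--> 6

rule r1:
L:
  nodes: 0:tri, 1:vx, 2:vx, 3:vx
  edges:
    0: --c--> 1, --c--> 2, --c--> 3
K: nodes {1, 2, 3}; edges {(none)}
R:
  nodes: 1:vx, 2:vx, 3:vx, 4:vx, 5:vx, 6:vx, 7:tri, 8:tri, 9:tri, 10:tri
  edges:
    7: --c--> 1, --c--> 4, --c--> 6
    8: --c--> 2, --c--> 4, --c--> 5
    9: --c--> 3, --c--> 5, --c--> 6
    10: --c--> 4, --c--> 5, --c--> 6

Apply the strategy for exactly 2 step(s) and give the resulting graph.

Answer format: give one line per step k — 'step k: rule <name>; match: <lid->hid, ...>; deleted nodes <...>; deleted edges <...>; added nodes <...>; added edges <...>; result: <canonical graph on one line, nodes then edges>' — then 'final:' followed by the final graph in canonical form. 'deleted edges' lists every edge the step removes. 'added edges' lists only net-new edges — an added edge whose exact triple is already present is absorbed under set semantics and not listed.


step 1: rule r1; match: 0->8, 1->1, 2->3, 3->6; deleted nodes 8; deleted edges (8,1,c); (8,3,c); (8,6,c); added nodes 11, 12, 13, 14, 15, 16, 17; added edges (14,1,c); (14,11,c); (14,13,c); (15,3,c); (15,11,c); (15,12,c); (16,6,c); (16,12,c); (16,13,c); (17,11,c); (17,12,c); (17,13,c); result: nodes: 1:vx, 2:vx, 3:vx, 4:vx, 6:vx, 9:tri, 10:tri, 11:vx, 12:vx, 13:vx, 14:tri, 15:tri, 16:tri, 17:tri edges: (9,2,c); (9,3,c); (9,4,c); (9,6,ck); (10,1,c); (10,3,c); (10,3,ck); (10,6,c); (14,1,c); (14,11,c); (14,13,c); (15,3,c); (15,11,c); (15,12,c); (16,6,c); (16,12,c); (16,13,c); (17,11,c); (17,12,c); (17,13,c)
step 2: rule r1; match: 0->14, 1->1, 2->11, 3->13; deleted nodes 14; deleted edges (14,1,c); (14,11,c); (14,13,c); added nodes 18, 19, 20, 21, 22, 23, 24; added edges (21,1,c); (21,18,c); (21,20,c); (22,11,c); (22,18,c); (22,19,c); (23,13,c); (23,19,c); (23,20,c); (24,18,c); (24,19,c); (24,20,c); result: nodes: 1:vx, 2:vx, 3:vx, 4:vx, 6:vx, 9:tri, 10:tri, 11:vx, 12:vx, 13:vx, 15:tri, 16:tri, 17:tri, 18:vx, 19:vx, 20:vx, 21:tri, 22:tri, 23:tri, 24:tri edges: (9,2,c); (9,3,c); (9,4,c); (9,6,ck); (10,1,c); (10,3,c); (10,3,ck); (10,6,c); (15,3,c); (15,11,c); (15,12,c); (16,6,c); (16,12,c); (16,13,c); (17,11,c); (17,12,c); (17,13,c); (21,1,c); (21,18,c); (21,20,c); (22,11,c); (22,18,c); (22,19,c); (23,13,c); (23,19,c); (23,20,c); (24,18,c); (24,19,c); (24,20,c)
final:
nodes: 1:vx, 2:vx, 3:vx, 4:vx, 6:vx, 9:tri, 10:tri, 11:vx, 12:vx, 13:vx, 15:tri, 16:tri, 17:tri, 18:vx, 19:vx, 20:vx, 21:tri, 22:tri, 23:tri, 24:tri
edges: (9,2,c); (9,3,c); (9,4,c); (9,6,ck); (10,1,c); (10,3,c); (10,3,ck); (10,6,c); (15,3,c); (15,11,c); (15,12,c); (16,6,c); (16,12,c); (16,13,c); (17,11,c); (17,12,c); (17,13,c); (21,1,c); (21,18,c); (21,20,c); (22,11,c); (22,18,c); (22,19,c); (23,13,c); (23,19,c); (23,20,c); (24,18,c); (24,19,c); (24,20,c)


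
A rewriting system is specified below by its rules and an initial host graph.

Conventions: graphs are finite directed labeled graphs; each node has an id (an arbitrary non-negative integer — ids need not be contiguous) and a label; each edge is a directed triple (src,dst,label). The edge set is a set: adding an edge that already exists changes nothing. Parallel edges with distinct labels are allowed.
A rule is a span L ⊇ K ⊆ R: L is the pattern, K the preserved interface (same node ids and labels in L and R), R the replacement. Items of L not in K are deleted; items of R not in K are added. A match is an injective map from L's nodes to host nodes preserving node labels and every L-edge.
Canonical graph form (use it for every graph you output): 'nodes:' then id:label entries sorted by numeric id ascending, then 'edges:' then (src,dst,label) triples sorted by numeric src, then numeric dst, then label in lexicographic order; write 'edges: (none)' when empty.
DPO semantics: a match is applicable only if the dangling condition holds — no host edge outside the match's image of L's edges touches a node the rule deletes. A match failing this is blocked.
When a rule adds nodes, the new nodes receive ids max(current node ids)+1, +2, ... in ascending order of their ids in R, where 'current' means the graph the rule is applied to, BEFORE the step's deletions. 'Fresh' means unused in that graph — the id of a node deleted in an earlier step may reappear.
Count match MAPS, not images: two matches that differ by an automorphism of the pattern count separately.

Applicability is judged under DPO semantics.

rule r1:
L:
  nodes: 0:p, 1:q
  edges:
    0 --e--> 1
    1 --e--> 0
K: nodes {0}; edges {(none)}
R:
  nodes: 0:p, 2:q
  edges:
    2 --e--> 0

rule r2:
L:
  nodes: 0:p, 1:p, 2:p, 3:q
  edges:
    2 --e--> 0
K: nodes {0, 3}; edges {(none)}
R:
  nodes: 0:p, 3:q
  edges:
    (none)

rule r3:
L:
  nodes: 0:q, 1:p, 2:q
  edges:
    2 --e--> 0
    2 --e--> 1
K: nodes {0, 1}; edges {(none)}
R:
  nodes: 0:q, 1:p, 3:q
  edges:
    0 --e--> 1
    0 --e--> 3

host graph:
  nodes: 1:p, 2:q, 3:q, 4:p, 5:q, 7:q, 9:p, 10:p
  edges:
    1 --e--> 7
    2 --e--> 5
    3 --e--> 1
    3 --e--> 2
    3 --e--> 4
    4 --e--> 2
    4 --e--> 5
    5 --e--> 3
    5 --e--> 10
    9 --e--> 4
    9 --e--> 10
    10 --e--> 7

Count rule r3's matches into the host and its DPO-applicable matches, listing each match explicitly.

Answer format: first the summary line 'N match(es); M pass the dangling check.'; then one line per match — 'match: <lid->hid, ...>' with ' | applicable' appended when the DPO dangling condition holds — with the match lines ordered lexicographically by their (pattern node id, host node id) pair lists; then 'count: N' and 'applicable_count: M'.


3 match(es); 0 pass the dangling check.
match: 0->2, 1->1, 2->3
match: 0->2, 1->4, 2->3
match: 0->3, 1->10, 2->5
count: 3
applicable_count: 0


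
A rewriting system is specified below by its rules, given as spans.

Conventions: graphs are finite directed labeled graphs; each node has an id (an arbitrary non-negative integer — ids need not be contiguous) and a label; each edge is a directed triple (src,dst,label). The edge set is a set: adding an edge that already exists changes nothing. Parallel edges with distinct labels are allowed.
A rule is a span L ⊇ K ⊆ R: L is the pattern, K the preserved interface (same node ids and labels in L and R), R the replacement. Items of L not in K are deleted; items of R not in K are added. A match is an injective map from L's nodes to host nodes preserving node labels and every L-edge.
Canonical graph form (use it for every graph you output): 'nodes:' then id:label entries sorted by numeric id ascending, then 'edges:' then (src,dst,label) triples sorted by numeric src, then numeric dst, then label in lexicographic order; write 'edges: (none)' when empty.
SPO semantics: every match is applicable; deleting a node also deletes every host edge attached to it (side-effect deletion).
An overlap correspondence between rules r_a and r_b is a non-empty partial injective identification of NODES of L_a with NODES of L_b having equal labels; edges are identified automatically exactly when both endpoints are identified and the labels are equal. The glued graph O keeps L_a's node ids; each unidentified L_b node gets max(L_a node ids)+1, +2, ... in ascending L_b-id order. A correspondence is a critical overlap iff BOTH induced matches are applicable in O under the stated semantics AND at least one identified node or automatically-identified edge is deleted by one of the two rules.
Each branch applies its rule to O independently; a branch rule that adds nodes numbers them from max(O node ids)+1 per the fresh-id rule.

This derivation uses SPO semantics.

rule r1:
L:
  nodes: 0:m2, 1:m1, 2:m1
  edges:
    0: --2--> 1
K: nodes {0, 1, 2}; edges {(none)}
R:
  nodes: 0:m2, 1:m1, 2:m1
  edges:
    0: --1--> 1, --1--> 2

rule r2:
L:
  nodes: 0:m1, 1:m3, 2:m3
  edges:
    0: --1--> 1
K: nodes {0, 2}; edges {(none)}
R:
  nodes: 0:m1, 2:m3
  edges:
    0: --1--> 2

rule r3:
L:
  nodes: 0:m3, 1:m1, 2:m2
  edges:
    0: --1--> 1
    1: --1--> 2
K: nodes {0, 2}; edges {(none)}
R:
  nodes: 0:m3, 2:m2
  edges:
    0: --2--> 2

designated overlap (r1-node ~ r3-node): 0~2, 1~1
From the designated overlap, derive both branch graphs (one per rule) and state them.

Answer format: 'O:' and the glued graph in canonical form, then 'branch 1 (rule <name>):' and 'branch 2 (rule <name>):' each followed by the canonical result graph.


O:
nodes: 0:m2, 1:m1, 2:m1, 3:m3
edges: (0,1,2); (1,0,1); (3,1,1)
branch 1 (rule r1):
nodes: 0:m2, 1:m1, 2:m1, 3:m3
edges: (0,1,1); (0,2,1); (1,0,1); (3,1,1)
branch 2 (rule r3):
nodes: 0:m2, 2:m1, 3:m3
edges: (3,0,2)


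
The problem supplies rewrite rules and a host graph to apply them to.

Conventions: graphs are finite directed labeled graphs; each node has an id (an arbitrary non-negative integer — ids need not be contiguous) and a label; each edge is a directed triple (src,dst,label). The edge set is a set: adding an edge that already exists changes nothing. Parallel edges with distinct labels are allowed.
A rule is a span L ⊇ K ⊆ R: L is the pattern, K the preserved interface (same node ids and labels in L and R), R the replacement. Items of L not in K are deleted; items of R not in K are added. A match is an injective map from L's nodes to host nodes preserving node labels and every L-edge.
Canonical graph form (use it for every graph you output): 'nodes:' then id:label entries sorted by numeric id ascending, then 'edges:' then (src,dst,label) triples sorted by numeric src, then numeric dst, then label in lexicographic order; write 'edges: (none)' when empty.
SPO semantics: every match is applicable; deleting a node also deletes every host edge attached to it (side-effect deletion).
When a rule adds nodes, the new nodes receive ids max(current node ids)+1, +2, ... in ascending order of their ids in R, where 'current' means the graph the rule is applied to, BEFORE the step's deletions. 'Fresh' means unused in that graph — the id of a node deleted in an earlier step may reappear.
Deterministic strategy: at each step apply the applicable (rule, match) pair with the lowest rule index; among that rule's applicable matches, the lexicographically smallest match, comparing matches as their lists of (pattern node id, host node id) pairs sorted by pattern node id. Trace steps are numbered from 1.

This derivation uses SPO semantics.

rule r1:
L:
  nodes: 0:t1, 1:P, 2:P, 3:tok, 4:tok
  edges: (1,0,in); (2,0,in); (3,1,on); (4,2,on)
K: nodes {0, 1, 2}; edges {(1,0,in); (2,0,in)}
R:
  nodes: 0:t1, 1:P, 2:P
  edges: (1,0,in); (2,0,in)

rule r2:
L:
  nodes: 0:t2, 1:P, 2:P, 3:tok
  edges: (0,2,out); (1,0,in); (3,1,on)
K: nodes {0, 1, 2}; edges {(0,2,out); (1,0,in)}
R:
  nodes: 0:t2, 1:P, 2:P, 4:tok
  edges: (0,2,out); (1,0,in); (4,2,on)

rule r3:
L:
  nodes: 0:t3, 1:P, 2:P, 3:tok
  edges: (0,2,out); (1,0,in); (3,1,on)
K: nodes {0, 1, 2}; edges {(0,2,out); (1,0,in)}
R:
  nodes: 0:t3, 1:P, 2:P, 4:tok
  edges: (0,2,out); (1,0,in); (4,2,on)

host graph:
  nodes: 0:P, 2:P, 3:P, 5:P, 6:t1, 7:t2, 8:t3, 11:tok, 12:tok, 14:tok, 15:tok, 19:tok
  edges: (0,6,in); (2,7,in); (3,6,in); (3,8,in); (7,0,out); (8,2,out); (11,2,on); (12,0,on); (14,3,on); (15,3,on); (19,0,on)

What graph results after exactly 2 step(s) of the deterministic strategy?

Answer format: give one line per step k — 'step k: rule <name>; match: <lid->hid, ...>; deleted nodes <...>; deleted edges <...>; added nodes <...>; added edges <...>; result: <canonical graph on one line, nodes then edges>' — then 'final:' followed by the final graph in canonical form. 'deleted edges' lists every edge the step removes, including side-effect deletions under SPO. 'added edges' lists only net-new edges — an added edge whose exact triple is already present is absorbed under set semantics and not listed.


step 1: rule r1; match: 0->6, 1->0, 2->3, 3->12, 4->14; deleted nodes 12, 14; deleted edges (12,0,on); (14,3,on); added nodes (none); added edges (none); result: nodes: 0:P, 2:P, 3:P, 5:P, 6:t1, 7:t2, 8:t3, 11:tok, 15:tok, 19:tok edges: (0,6,in); (2,7,in); (3,6,in); (3,8,in); (7,0,out); (8,2,out); (11,2,on); (15,3,on); (19,0,on)
step 2: rule r1; match: 0->6, 1->0, 2->3, 3->19, 4->15; deleted nodes 15, 19; deleted edges (15,3,on); (19,0,on); added nodes (none); added edges (none); result: nodes: 0:P, 2:P, 3:P, 5:P, 6:t1, 7:t2, 8:t3, 11:tok edges: (0,6,in); (2,7,in); (3,6,in); (3,8,in); (7,0,out); (8,2,out); (11,2,on)
final:
nodes: 0:P, 2:P, 3:P, 5:P, 6:t1, 7:t2, 8:t3, 11:tok
edges: (0,6,in); (2,7,in); (3,6,in); (3,8,in); (7,0,out); (8,2,out); (11,2,on)


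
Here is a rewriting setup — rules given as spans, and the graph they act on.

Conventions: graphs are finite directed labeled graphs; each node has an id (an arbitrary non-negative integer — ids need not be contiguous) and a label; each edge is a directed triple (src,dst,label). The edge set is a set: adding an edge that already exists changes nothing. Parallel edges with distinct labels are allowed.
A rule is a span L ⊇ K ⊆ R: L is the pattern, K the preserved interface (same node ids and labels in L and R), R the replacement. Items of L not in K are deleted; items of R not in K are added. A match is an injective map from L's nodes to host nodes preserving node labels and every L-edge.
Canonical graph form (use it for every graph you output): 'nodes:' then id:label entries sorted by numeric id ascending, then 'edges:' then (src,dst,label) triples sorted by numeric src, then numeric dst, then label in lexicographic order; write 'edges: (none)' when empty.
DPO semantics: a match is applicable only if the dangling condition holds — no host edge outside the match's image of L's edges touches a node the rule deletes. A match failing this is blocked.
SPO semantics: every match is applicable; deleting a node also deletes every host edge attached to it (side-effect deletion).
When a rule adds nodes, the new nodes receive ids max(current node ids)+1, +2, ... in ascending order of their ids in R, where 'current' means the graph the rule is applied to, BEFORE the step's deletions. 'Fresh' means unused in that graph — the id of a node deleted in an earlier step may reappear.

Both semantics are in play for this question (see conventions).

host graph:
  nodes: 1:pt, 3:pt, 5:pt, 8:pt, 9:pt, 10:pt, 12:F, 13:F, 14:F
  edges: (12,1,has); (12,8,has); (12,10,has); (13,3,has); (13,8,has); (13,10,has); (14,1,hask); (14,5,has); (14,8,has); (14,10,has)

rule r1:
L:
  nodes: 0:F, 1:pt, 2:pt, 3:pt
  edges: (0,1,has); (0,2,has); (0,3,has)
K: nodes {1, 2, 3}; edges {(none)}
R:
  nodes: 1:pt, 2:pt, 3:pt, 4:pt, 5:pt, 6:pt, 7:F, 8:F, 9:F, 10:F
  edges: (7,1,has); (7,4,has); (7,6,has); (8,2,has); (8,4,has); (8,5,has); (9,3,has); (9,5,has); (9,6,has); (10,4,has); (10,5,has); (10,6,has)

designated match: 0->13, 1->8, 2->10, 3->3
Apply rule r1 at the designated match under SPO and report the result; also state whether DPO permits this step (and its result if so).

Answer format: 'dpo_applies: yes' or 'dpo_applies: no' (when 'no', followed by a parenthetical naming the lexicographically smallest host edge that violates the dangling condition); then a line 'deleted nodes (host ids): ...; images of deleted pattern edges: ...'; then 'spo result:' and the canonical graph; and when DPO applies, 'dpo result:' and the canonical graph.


dpo_applies: yes
deleted nodes (host ids): 13; images of deleted pattern edges: (13,3,has); (13,8,has); (13,10,has)
spo result:
nodes: 1:pt, 3:pt, 5:pt, 8:pt, 9:pt, 10:pt, 12:F, 14:F, 15:pt, 16:pt, 17:pt, 18:F, 19:F, 20:F, 21:F
edges: (12,1,has); (12,8,has); (12,10,has); (14,1,hask); (14,5,has); (14,8,has); (14,10,has); (18,8,has); (18,15,has); (18,17,has); (19,10,has); (19,15,has); (19,16,has); (20,3,has); (20,16,has); (20,17,has); (21,15,has); (21,16,has); (21,17,has)
dpo result:
nodes: 1:pt, 3:pt, 5:pt, 8:pt, 9:pt, 10:pt, 12:F, 14:F, 15:pt, 16:pt, 17:pt, 18:F, 19:F, 20:F, 21:F
edges: (12,1,has); (12,8,has); (12,10,has); (14,1,hask); (14,5,has); (14,8,has); (14,10,has); (18,8,has); (18,15,has); (18,17,has); (19,10,has); (19,15,has); (19,16,has); (20,3,has); (20,16,has); (20,17,has); (21,15,has); (21,16,has); (21,17,has)


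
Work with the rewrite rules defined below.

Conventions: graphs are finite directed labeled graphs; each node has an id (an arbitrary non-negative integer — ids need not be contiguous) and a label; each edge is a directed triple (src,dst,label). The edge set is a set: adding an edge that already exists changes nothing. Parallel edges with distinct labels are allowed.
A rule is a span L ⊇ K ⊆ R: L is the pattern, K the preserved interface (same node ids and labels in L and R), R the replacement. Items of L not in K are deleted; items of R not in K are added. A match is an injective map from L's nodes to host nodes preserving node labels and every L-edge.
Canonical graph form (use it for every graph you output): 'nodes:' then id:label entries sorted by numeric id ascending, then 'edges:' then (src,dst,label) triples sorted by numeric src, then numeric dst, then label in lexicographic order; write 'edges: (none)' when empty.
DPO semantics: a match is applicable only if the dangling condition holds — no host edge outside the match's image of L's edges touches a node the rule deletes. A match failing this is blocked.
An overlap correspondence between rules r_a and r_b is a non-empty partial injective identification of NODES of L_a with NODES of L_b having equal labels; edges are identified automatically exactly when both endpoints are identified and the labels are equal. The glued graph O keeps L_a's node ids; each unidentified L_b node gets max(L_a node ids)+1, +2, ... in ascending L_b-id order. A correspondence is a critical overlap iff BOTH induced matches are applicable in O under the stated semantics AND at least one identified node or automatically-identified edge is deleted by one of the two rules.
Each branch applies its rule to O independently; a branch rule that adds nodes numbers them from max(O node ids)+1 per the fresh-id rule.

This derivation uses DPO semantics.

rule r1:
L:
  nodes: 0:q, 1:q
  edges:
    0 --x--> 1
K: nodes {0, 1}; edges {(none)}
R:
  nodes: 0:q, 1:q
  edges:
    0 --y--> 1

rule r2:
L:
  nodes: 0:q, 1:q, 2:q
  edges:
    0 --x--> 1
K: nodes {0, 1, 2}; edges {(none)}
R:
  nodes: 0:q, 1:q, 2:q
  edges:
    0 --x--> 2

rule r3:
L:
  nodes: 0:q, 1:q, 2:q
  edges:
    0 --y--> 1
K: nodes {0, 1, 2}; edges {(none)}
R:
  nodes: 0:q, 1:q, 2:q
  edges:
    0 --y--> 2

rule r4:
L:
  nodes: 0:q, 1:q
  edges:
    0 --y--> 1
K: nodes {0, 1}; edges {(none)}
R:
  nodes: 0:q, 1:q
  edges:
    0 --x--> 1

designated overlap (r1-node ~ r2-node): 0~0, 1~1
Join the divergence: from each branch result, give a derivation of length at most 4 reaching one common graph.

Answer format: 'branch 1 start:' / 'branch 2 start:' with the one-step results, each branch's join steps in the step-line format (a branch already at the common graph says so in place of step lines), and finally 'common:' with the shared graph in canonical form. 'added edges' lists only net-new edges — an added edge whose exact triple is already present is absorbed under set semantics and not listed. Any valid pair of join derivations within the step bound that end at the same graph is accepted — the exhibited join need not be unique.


branch 1 start:
nodes: 0:q, 1:q, 2:q
edges: (0,1,y)
branch 2 start:
nodes: 0:q, 1:q, 2:q
edges: (0,2,x)
branch 1 step 1: rule r4; match: 0->0, 1->1; deleted nodes (none); deleted edges (0,1,y); added nodes (none); added edges (0,1,x); result: nodes: 0:q, 1:q, 2:q edges: (0,1,x)
branch 2 step 1: rule r2; match: 0->0, 1->2, 2->1; deleted nodes (none); deleted edges (0,2,x); added nodes (none); added edges (0,1,x); result: nodes: 0:q, 1:q, 2:q edges: (0,1,x)
common:
nodes: 0:q, 1:q, 2:q
edges: (0,1,x)


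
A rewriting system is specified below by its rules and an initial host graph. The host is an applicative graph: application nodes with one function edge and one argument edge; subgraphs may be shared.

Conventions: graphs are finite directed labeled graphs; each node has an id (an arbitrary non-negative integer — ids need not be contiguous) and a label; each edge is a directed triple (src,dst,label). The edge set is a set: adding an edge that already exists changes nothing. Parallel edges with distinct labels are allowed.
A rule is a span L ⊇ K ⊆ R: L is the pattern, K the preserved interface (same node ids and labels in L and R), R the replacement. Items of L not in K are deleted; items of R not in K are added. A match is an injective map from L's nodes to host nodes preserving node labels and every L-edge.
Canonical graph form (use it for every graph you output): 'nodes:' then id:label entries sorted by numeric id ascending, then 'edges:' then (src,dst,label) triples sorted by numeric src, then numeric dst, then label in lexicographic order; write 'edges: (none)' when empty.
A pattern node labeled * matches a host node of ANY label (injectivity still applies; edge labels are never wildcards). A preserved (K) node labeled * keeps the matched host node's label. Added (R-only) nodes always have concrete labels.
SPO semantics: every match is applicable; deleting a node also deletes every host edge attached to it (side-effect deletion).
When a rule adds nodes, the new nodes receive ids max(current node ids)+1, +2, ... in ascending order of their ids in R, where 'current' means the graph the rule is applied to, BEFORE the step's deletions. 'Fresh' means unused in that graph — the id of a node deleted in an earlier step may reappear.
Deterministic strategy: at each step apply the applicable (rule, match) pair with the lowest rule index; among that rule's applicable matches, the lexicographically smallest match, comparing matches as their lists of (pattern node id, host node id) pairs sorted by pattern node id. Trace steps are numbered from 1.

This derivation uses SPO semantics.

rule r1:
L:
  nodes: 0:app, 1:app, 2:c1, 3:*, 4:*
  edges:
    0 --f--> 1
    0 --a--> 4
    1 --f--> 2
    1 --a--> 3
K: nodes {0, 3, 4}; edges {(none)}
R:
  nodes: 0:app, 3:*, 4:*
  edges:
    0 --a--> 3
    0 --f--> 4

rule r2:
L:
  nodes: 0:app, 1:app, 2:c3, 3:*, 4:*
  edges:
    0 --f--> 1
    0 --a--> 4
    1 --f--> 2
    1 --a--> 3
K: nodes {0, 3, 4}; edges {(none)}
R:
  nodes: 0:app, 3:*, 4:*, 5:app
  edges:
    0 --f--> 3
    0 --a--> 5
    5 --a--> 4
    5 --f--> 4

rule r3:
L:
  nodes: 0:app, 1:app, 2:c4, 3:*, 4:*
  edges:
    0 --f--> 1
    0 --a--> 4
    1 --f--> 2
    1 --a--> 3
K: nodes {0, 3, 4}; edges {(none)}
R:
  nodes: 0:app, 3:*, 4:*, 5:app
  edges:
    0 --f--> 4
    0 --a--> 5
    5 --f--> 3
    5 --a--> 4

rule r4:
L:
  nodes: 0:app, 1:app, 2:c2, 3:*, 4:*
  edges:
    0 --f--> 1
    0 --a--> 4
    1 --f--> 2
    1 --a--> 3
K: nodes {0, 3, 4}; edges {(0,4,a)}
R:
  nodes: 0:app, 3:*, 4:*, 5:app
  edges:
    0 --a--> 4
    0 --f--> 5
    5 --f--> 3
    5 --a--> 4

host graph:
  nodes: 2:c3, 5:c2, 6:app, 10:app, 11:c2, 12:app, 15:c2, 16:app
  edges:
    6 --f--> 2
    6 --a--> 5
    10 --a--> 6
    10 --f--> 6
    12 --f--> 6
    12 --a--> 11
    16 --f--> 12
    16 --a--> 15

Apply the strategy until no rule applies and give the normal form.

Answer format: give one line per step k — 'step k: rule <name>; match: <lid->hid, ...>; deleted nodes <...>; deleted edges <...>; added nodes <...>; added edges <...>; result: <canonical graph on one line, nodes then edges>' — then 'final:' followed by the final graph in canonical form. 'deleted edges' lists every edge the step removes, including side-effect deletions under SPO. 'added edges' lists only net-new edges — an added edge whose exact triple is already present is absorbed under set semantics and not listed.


step 1: rule r2; match: 0->12, 1->6, 2->2, 3->5, 4->11; deleted nodes 2, 6; deleted edges (6,2,f); (6,5,a); (10,6,a); (10,6,f); (12,6,f); (12,11,a); added nodes 17; added edges (12,5,f); (12,17,a); (17,11,a); (17,11,f); result: nodes: 5:c2, 10:app, 11:c2, 12:app, 15:c2, 16:app, 17:app edges: (12,5,f); (12,17,a); (16,12,f); (16,15,a); (17,11,a); (17,11,f)
step 2: rule r4; match: 0->16, 1->12, 2->5, 3->17, 4->15; deleted nodes 5, 12; deleted edges (12,5,f); (12,17,a); (16,12,f); added nodes 18; added edges (16,18,f); (18,15,a); (18,17,f); result: nodes: 10:app, 11:c2, 15:c2, 16:app, 17:app, 18:app edges: (16,15,a); (16,18,f); (17,11,a); (17,11,f); (18,15,a); (18,17,f)
final:
nodes: 10:app, 11:c2, 15:c2, 16:app, 17:app, 18:app
edges: (16,15,a); (16,18,f); (17,11,a); (17,11,f); (18,15,a); (18,17,f)
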